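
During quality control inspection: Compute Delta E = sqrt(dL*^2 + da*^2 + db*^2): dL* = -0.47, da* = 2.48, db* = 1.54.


Formula: Delta E = sqrt(dL*^2 + da*^2 + db*^2)
Step 1: dL*^2 = (-0.47)^2 = 0.2209
Step 2: da*^2 = 2.48^2 = 6.1504
Step 3: db*^2 = 1.54^2 = 2.3716
Step 4: Sum = 0.2209 + 6.1504 + 2.3716 = 8.7429
Step 5: Delta E = sqrt(8.7429) = 2.96

2.96 Delta E


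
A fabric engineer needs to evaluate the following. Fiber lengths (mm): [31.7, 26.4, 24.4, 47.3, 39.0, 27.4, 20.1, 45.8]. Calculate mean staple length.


Formula: Mean = sum of lengths / count
Sum = 31.7 + 26.4 + 24.4 + 47.3 + 39.0 + 27.4 + 20.1 + 45.8
Sum = 262.1 mm
Mean = 262.1 / 8 = 32.76 mm

32.76 mm


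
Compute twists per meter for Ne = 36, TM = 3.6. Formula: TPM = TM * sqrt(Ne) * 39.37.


Formula: TPM = TM * sqrt(Ne) * 39.37
Step 1: sqrt(Ne) = sqrt(36) = 6
Step 2: TM * sqrt(Ne) = 3.6 * 6 = 21.6
Step 3: TPM = 21.6 * 39.37 = 850 twists/m

850 twists/m


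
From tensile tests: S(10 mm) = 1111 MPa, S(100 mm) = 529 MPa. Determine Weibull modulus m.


Formula: m = ln(L1/L2) / ln(S2/S1)
Step 1: ln(L1/L2) = ln(10/100) = -2.30259
Step 2: S2/S1 = 529/1111 = 0.47615
Step 3: ln(S2/S1) = ln(0.47615) = -0.74202
Step 4: m = -2.30259 / -0.74202 = 3.10

3.10 (Weibull m)


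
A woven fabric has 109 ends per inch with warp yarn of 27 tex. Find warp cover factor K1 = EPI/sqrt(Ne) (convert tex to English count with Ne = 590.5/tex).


Formula: K1 = EPI / sqrt(Ne), with Ne = 590.5 / tex_warp
Step 1: Ne = 590.5 / 27 = 21.87
Step 2: sqrt(Ne) = sqrt(21.87) = 4.6765
Step 3: K1 = 109 / 4.6765 = 23.3

23.3


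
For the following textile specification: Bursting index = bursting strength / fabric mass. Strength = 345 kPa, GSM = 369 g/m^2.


Formula: Bursting Index = Bursting Strength / Fabric GSM
BI = 345 kPa / 369 g/m^2
BI = 0.935 kPa/(g/m^2)

0.935 kPa/(g/m^2)


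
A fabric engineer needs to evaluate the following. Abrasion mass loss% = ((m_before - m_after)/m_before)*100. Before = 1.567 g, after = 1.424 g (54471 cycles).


Formula: Mass loss% = ((m_before - m_after) / m_before) * 100
Step 1: Mass loss = 1.567 - 1.424 = 0.143 g
Step 2: Ratio = 0.143 / 1.567 = 0.0912572
Step 3: Mass loss% = 0.0912572 * 100 = 9.12572% ≈ 9.13%

9.13%


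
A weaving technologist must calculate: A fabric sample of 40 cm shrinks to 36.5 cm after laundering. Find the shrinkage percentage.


Formula: Shrinkage% = ((L_before - L_after) / L_before) * 100
Step 1: Shrinkage = 40 - 36.5 = 3.5 cm
Step 2: Shrinkage% = (3.5 / 40) * 100
Step 3: Shrinkage% = 0.0875 * 100 = 8.75% ≈ 8.8%

8.8%


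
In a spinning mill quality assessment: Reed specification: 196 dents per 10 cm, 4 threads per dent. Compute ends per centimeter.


Formula: EPC = (dents per 10 cm * ends per dent) / 10
Step 1: Total ends per 10 cm = 196 * 4 = 784
Step 2: EPC = 784 / 10 = 78.4 ends/cm

78.4 ends/cm


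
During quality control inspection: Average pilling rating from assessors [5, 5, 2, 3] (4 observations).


Formula: Mean = sum / count
Sum = 5 + 5 + 2 + 3 = 15
Mean = 15 / 4 = 3.8

3.8


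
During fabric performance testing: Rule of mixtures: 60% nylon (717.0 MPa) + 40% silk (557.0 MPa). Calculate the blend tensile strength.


Formula: Blend property = (fraction_A * property_A) + (fraction_B * property_B)
Step 1: Contribution A = 60/100 * 717.0 MPa = 430.2 MPa
Step 2: Contribution B = 40/100 * 557.0 MPa = 222.8 MPa
Step 3: Blend tensile strength = 430.2 + 222.8 = 653.0 MPa

653.0 MPa


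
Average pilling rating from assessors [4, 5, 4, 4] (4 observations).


Formula: Mean = sum / count
Sum = 4 + 5 + 4 + 4 = 17
Mean = 17 / 4 = 4.3

4.3


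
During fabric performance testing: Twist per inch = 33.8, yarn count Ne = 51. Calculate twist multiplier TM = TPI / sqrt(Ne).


Formula: TM = TPI / sqrt(Ne)
Step 1: sqrt(Ne) = sqrt(51) = 7.1414
Step 2: TM = 33.8 / 7.1414 = 4.73

4.73 TM


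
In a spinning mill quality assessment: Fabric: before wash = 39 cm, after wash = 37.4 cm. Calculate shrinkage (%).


Formula: Shrinkage% = ((L_before - L_after) / L_before) * 100
Step 1: Shrinkage = 39 - 37.4 = 1.6 cm
Step 2: Shrinkage% = (1.6 / 39) * 100
Step 3: Shrinkage% = 0.041026 * 100 = 4.1026% ≈ 4.1%

4.1%


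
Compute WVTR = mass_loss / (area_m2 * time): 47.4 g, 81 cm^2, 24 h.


Formula: WVTR = mass_loss / (area * time)
Step 1: Convert area: 81 cm^2 = 0.0081 m^2
Step 2: WVTR = 47.4 g / (0.0081 m^2 * 24 h)
Step 3: WVTR = 47.4 / 0.1944 = 243.8 g/m^2/h

243.8 g/m^2/h


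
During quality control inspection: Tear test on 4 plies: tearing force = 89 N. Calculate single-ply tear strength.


Formula: Per-ply strength = Total force / Number of plies
Per-ply = 89 N / 4
Per-ply = 22.25 N

22.25 N


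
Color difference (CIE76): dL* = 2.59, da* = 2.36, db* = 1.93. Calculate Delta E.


Formula: Delta E = sqrt(dL*^2 + da*^2 + db*^2)
Step 1: dL*^2 = 2.59^2 = 6.7081
Step 2: da*^2 = 2.36^2 = 5.5696
Step 3: db*^2 = 1.93^2 = 3.7249
Step 4: Sum = 6.7081 + 5.5696 + 3.7249 = 16.0026
Step 5: Delta E = sqrt(16.0026) = 4.0

4.0 Delta E


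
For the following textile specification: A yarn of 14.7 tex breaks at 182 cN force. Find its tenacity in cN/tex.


Formula: Tenacity = Breaking force / Linear density
Tenacity = 182 cN / 14.7 tex
Tenacity = 12.38 cN/tex

12.38 cN/tex


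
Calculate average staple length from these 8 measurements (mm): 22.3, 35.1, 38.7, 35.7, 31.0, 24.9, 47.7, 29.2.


Formula: Mean = sum of lengths / count
Sum = 22.3 + 35.1 + 38.7 + 35.7 + 31.0 + 24.9 + 47.7 + 29.2
Sum = 264.6 mm
Mean = 264.6 / 8 = 33.08 mm

33.08 mm


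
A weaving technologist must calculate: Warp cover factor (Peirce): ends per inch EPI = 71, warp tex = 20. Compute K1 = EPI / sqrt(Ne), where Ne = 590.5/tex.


Formula: K1 = EPI / sqrt(Ne), with Ne = 590.5 / tex_warp
Step 1: Ne = 590.5 / 20 = 29.525
Step 2: sqrt(Ne) = sqrt(29.525) = 5.4337
Step 3: K1 = 71 / 5.4337 = 13.1

13.1


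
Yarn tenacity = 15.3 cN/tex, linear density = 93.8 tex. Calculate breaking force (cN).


Formula: Breaking force = Tenacity * Linear density
F = 15.3 cN/tex * 93.8 tex
F = 1435.14 cN

1435.14 cN


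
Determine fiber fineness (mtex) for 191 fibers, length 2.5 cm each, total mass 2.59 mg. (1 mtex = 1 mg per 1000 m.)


Formula: fineness (mtex) = mass (mg) / total length (km) = (mass_mg / total_length_m) * 1000
Step 1: Convert fiber length: 2.5 cm = 0.025 m
Step 2: Total fiber length = 191 * 0.025 = 4.775 m
Step 3: Linear density = 2.59 mg / 4.775 m = 0.5424 mg/m
Step 4: fineness = 0.5424 * 1000 = 542.4 mtex

542.4 mtex


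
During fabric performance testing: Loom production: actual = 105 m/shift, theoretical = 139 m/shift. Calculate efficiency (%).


Formula: Efficiency% = (Actual output / Theoretical output) * 100
Efficiency% = (105 / 139) * 100
Efficiency% = 0.755396 * 100 = 75.5396% ≈ 75.5%

75.5%


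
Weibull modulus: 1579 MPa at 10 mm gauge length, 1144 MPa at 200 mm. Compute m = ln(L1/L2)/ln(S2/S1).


Formula: m = ln(L1/L2) / ln(S2/S1)
Step 1: ln(L1/L2) = ln(10/200) = -2.99573
Step 2: S2/S1 = 1144/1579 = 0.72451
Step 3: ln(S2/S1) = ln(0.72451) = -0.32226
Step 4: m = -2.99573 / -0.32226 = 9.30

9.30 (Weibull m)


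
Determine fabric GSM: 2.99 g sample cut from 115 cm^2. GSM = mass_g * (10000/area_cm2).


Formula: GSM = mass_g / area_m2
Step 1: Convert area: 115 cm^2 = 115 / 10000 = 0.0115 m^2
Step 2: GSM = 2.99 g / 0.0115 m^2 = 260.0 g/m^2

260.0 g/m^2


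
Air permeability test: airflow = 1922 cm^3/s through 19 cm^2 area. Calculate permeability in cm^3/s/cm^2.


Formula: Air Permeability = Airflow / Test Area
AP = 1922 cm^3/s / 19 cm^2
AP = 101.2 cm^3/s/cm^2

101.2 cm^3/s/cm^2


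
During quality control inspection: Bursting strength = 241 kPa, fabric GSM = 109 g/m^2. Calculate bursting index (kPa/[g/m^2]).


Formula: Bursting Index = Bursting Strength / Fabric GSM
BI = 241 kPa / 109 g/m^2
BI = 2.211 kPa/(g/m^2)

2.211 kPa/(g/m^2)


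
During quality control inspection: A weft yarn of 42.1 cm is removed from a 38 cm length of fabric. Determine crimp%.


Formula: Crimp% = ((L_yarn - L_fabric) / L_fabric) * 100
Step 1: Extension = 42.1 - 38 = 4.1 cm
Step 2: Crimp% = (4.1 / 38) * 100
Step 3: Crimp% = 0.107895 * 100 = 10.7895% ≈ 10.8%

10.8%


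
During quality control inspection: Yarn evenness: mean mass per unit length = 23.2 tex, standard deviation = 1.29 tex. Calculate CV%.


Formula: CV% = (standard deviation / mean) * 100
Step 1: Ratio = 1.29 / 23.2 = 0.055603
Step 2: CV% = 0.055603 * 100 = 5.5603% ≈ 5.6%

5.6%


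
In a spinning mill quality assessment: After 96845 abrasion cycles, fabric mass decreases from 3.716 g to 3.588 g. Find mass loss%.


Formula: Mass loss% = ((m_before - m_after) / m_before) * 100
Step 1: Mass loss = 3.716 - 3.588 = 0.128 g
Step 2: Ratio = 0.128 / 3.716 = 0.0344456
Step 3: Mass loss% = 0.0344456 * 100 = 3.44456% ≈ 3.44%

3.44%


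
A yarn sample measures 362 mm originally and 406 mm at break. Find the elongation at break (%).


Formula: Elongation (%) = ((L_break - L0) / L0) * 100
Step 1: Extension = 406 - 362 = 44 mm
Step 2: Elongation = (44 / 362) * 100
Step 3: Elongation = 0.121547 * 100 = 12.1547% ≈ 12.2%

12.2%


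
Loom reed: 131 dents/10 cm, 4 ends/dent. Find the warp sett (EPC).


Formula: EPC = (dents per 10 cm * ends per dent) / 10
Step 1: Total ends per 10 cm = 131 * 4 = 524
Step 2: EPC = 524 / 10 = 52.4 ends/cm

52.4 ends/cm


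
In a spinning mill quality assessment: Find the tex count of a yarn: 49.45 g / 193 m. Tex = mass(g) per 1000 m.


Formula: Tex = (mass_g / length_m) * 1000
Substituting: Tex = (49.45 / 193) * 1000
Intermediate: 49.45 / 193 = 0.25621762 g/m
Tex = 0.25621762 * 1000 = 256.22 tex

256.22 tex


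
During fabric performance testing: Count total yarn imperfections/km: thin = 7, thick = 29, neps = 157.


Formula: Total = thin places + thick places + neps
Total = 7 + 29 + 157
Total = 193 imperfections/km

193 imperfections/km


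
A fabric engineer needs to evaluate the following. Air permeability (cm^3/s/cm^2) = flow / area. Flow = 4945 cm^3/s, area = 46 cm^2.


Formula: Air Permeability = Airflow / Test Area
AP = 4945 cm^3/s / 46 cm^2
AP = 107.5 cm^3/s/cm^2

107.5 cm^3/s/cm^2


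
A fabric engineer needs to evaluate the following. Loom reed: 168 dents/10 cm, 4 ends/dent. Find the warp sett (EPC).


Formula: EPC = (dents per 10 cm * ends per dent) / 10
Step 1: Total ends per 10 cm = 168 * 4 = 672
Step 2: EPC = 672 / 10 = 67.2 ends/cm

67.2 ends/cm


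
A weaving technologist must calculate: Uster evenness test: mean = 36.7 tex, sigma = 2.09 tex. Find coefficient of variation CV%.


Formula: CV% = (standard deviation / mean) * 100
Step 1: Ratio = 2.09 / 36.7 = 0.056948
Step 2: CV% = 0.056948 * 100 = 5.6948% ≈ 5.7%

5.7%


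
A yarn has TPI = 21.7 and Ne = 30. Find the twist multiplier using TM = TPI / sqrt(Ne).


Formula: TM = TPI / sqrt(Ne)
Step 1: sqrt(Ne) = sqrt(30) = 5.4772
Step 2: TM = 21.7 / 5.4772 = 3.96

3.96 TM


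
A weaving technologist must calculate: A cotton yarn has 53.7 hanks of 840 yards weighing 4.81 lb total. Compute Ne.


Formula: Ne = hanks / mass_lb
Substituting: Ne = 53.7 / 4.81
Ne = 11.2

11.2 Ne


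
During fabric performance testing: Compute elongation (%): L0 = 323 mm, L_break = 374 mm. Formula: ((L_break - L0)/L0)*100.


Formula: Elongation (%) = ((L_break - L0) / L0) * 100
Step 1: Extension = 374 - 323 = 51 mm
Step 2: Elongation = (51 / 323) * 100
Step 3: Elongation = 0.157895 * 100 = 15.7895% ≈ 15.8%

15.8%


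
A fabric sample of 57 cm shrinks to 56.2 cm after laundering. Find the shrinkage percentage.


Formula: Shrinkage% = ((L_before - L_after) / L_before) * 100
Step 1: Shrinkage = 57 - 56.2 = 0.8 cm
Step 2: Shrinkage% = (0.8 / 57) * 100
Step 3: Shrinkage% = 0.014035 * 100 = 1.4035% ≈ 1.4%

1.4%


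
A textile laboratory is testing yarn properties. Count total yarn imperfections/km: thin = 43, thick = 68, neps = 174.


Formula: Total = thin places + thick places + neps
Total = 43 + 68 + 174
Total = 285 imperfections/km

285 imperfections/km


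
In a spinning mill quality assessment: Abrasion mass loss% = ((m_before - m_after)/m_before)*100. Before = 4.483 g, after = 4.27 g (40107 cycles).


Formula: Mass loss% = ((m_before - m_after) / m_before) * 100
Step 1: Mass loss = 4.483 - 4.27 = 0.213 g
Step 2: Ratio = 0.213 / 4.483 = 0.0475128
Step 3: Mass loss% = 0.0475128 * 100 = 4.75128% ≈ 4.75%

4.75%


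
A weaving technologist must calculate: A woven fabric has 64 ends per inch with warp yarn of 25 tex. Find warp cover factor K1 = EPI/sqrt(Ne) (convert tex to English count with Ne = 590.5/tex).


Formula: K1 = EPI / sqrt(Ne), with Ne = 590.5 / tex_warp
Step 1: Ne = 590.5 / 25 = 23.62
Step 2: sqrt(Ne) = sqrt(23.62) = 4.86
Step 3: K1 = 64 / 4.86 = 13.2

13.2


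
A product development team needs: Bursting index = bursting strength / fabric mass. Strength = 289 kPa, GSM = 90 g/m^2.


Formula: Bursting Index = Bursting Strength / Fabric GSM
BI = 289 kPa / 90 g/m^2
BI = 3.211 kPa/(g/m^2)

3.211 kPa/(g/m^2)


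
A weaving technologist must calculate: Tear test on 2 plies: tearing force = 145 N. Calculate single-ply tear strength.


Formula: Per-ply strength = Total force / Number of plies
Per-ply = 145 N / 2
Per-ply = 72.5 N

72.5 N


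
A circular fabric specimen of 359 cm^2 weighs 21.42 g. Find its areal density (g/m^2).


Formula: GSM = mass_g / area_m2
Step 1: Convert area: 359 cm^2 = 359 / 10000 = 0.0359 m^2
Step 2: GSM = 21.42 g / 0.0359 m^2 = 596.7 g/m^2

596.7 g/m^2


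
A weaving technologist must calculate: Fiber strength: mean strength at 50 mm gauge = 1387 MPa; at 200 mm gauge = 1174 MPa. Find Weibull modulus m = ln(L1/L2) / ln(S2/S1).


Formula: m = ln(L1/L2) / ln(S2/S1)
Step 1: ln(L1/L2) = ln(50/200) = -1.38629
Step 2: S2/S1 = 1174/1387 = 0.84643
Step 3: ln(S2/S1) = ln(0.84643) = -0.16673
Step 4: m = -1.38629 / -0.16673 = 8.31

8.31 (Weibull m)


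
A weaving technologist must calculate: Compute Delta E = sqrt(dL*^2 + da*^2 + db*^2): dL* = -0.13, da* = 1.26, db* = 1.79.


Formula: Delta E = sqrt(dL*^2 + da*^2 + db*^2)
Step 1: dL*^2 = (-0.13)^2 = 0.0169
Step 2: da*^2 = 1.26^2 = 1.5876
Step 3: db*^2 = 1.79^2 = 3.2041
Step 4: Sum = 0.0169 + 1.5876 + 3.2041 = 4.8086
Step 5: Delta E = sqrt(4.8086) = 2.19

2.19 Delta E


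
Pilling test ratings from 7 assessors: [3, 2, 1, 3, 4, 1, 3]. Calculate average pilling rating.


Formula: Mean = sum / count
Sum = 3 + 2 + 1 + 3 + 4 + 1 + 3 = 17
Mean = 17 / 7 = 2.4

2.4


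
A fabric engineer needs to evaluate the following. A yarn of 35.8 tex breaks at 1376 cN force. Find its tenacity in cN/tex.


Formula: Tenacity = Breaking force / Linear density
Tenacity = 1376 cN / 35.8 tex
Tenacity = 38.44 cN/tex

38.44 cN/tex


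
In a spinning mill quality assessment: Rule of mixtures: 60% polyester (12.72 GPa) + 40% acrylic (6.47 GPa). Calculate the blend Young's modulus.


Formula: Blend property = (fraction_A * property_A) + (fraction_B * property_B)
Step 1: Contribution A = 60/100 * 12.72 GPa = 7.632 GPa
Step 2: Contribution B = 40/100 * 6.47 GPa = 2.588 GPa
Step 3: Blend Young's modulus = 7.632 + 2.588 = 10.22 GPa

10.22 GPa


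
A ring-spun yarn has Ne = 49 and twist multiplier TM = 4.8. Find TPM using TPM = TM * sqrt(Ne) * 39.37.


Formula: TPM = TM * sqrt(Ne) * 39.37
Step 1: sqrt(Ne) = sqrt(49) = 7
Step 2: TM * sqrt(Ne) = 4.8 * 7 = 33.6
Step 3: TPM = 33.6 * 39.37 = 1323 twists/m

1323 twists/m


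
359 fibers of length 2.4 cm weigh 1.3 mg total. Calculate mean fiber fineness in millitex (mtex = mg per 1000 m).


Formula: fineness (mtex) = mass (mg) / total length (km) = (mass_mg / total_length_m) * 1000
Step 1: Convert fiber length: 2.4 cm = 0.024 m
Step 2: Total fiber length = 359 * 0.024 = 8.616 m
Step 3: Linear density = 1.3 mg / 8.616 m = 0.1509 mg/m
Step 4: fineness = 0.1509 * 1000 = 150.9 mtex

150.9 mtex


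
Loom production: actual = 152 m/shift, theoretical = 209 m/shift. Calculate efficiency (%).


Formula: Efficiency% = (Actual output / Theoretical output) * 100
Efficiency% = (152 / 209) * 100
Efficiency% = 0.727273 * 100 = 72.7273% ≈ 72.7%

72.7%


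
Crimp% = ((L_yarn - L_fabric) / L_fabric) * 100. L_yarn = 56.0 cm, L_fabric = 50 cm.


Formula: Crimp% = ((L_yarn - L_fabric) / L_fabric) * 100
Step 1: Extension = 56.0 - 50 = 6.0 cm
Step 2: Crimp% = (6.0 / 50) * 100
Step 3: Crimp% = 0.12 * 100 = 12.0%

12.0%


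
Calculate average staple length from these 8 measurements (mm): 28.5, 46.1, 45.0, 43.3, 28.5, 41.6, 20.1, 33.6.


Formula: Mean = sum of lengths / count
Sum = 28.5 + 46.1 + 45.0 + 43.3 + 28.5 + 41.6 + 20.1 + 33.6
Sum = 286.7 mm
Mean = 286.7 / 8 = 35.84 mm

35.84 mm


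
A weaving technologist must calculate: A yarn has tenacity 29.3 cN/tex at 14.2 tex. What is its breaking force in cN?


Formula: Breaking force = Tenacity * Linear density
F = 29.3 cN/tex * 14.2 tex
F = 416.06 cN

416.06 cN


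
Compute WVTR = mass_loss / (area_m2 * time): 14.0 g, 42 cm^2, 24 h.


Formula: WVTR = mass_loss / (area * time)
Step 1: Convert area: 42 cm^2 = 0.0042 m^2
Step 2: WVTR = 14.0 g / (0.0042 m^2 * 24 h)
Step 3: WVTR = 14.0 / 0.1008 = 138.9 g/m^2/h

138.9 g/m^2/h


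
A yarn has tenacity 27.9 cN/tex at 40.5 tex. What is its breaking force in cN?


Formula: Breaking force = Tenacity * Linear density
F = 27.9 cN/tex * 40.5 tex
F = 1129.95 cN

1129.95 cN


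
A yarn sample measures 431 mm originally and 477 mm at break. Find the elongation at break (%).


Formula: Elongation (%) = ((L_break - L0) / L0) * 100
Step 1: Extension = 477 - 431 = 46 mm
Step 2: Elongation = (46 / 431) * 100
Step 3: Elongation = 0.106729 * 100 = 10.6729% ≈ 10.7%

10.7%


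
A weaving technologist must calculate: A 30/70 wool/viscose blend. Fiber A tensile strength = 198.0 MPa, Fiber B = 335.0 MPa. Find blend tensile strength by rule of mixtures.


Formula: Blend property = (fraction_A * property_A) + (fraction_B * property_B)
Step 1: Contribution A = 30/100 * 198.0 MPa = 59.4 MPa
Step 2: Contribution B = 70/100 * 335.0 MPa = 234.5 MPa
Step 3: Blend tensile strength = 59.4 + 234.5 = 293.9 MPa

293.9 MPa


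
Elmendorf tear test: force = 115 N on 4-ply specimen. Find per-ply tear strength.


Formula: Per-ply strength = Total force / Number of plies
Per-ply = 115 N / 4
Per-ply = 28.75 N

28.75 N


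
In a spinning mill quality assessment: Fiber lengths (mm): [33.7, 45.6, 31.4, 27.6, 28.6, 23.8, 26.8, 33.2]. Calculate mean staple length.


Formula: Mean = sum of lengths / count
Sum = 33.7 + 45.6 + 31.4 + 27.6 + 28.6 + 23.8 + 26.8 + 33.2
Sum = 250.7 mm
Mean = 250.7 / 8 = 31.34 mm

31.34 mm


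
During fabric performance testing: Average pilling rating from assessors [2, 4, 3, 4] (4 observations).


Formula: Mean = sum / count
Sum = 2 + 4 + 3 + 4 = 13
Mean = 13 / 4 = 3.3

3.3


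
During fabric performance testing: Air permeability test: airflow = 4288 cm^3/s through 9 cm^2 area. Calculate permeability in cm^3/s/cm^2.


Formula: Air Permeability = Airflow / Test Area
AP = 4288 cm^3/s / 9 cm^2
AP = 476.4 cm^3/s/cm^2

476.4 cm^3/s/cm^2


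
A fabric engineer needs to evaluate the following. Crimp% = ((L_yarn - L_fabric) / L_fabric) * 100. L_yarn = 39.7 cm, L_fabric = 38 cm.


Formula: Crimp% = ((L_yarn - L_fabric) / L_fabric) * 100
Step 1: Extension = 39.7 - 38 = 1.7 cm
Step 2: Crimp% = (1.7 / 38) * 100
Step 3: Crimp% = 0.044737 * 100 = 4.4737% ≈ 4.5%

4.5%


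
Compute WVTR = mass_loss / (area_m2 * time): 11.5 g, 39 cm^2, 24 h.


Formula: WVTR = mass_loss / (area * time)
Step 1: Convert area: 39 cm^2 = 0.0039 m^2
Step 2: WVTR = 11.5 g / (0.0039 m^2 * 24 h)
Step 3: WVTR = 11.5 / 0.0936 = 122.9 g/m^2/h

122.9 g/m^2/h


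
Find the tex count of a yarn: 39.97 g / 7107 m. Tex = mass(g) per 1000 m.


Formula: Tex = (mass_g / length_m) * 1000
Substituting: Tex = (39.97 / 7107) * 1000
Intermediate: 39.97 / 7107 = 0.00562403 g/m
Tex = 0.00562403 * 1000 = 5.62 tex

5.62 tex


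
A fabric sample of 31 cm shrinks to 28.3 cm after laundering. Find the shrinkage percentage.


Formula: Shrinkage% = ((L_before - L_after) / L_before) * 100
Step 1: Shrinkage = 31 - 28.3 = 2.7 cm
Step 2: Shrinkage% = (2.7 / 31) * 100
Step 3: Shrinkage% = 0.087097 * 100 = 8.7097% ≈ 8.7%

8.7%


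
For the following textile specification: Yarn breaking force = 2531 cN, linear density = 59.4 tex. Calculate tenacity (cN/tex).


Formula: Tenacity = Breaking force / Linear density
Tenacity = 2531 cN / 59.4 tex
Tenacity = 42.61 cN/tex

42.61 cN/tex


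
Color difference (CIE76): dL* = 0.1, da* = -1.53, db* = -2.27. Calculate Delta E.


Formula: Delta E = sqrt(dL*^2 + da*^2 + db*^2)
Step 1: dL*^2 = 0.1^2 = 0.01
Step 2: da*^2 = (-1.53)^2 = 2.3409
Step 3: db*^2 = (-2.27)^2 = 5.1529
Step 4: Sum = 0.01 + 2.3409 + 5.1529 = 7.5038
Step 5: Delta E = sqrt(7.5038) = 2.74

2.74 Delta E


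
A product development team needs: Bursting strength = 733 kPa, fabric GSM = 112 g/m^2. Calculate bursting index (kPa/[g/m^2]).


Formula: Bursting Index = Bursting Strength / Fabric GSM
BI = 733 kPa / 112 g/m^2
BI = 6.545 kPa/(g/m^2)

6.545 kPa/(g/m^2)


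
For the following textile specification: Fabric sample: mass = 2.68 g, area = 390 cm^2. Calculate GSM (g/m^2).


Formula: GSM = mass_g / area_m2
Step 1: Convert area: 390 cm^2 = 390 / 10000 = 0.039 m^2
Step 2: GSM = 2.68 g / 0.039 m^2 = 68.7 g/m^2

68.7 g/m^2


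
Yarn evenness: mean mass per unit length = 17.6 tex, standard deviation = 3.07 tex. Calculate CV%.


Formula: CV% = (standard deviation / mean) * 100
Step 1: Ratio = 3.07 / 17.6 = 0.174432
Step 2: CV% = 0.174432 * 100 = 17.4432% ≈ 17.4%

17.4%


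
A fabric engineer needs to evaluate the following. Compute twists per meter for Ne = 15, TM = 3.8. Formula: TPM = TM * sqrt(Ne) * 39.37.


Formula: TPM = TM * sqrt(Ne) * 39.37
Step 1: sqrt(Ne) = sqrt(15) = 3.873
Step 2: TM * sqrt(Ne) = 3.8 * 3.873 = 14.7174
Step 3: TPM = 14.7174 * 39.37 = 579 twists/m

579 twists/m


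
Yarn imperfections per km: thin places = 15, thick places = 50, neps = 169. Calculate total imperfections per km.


Formula: Total = thin places + thick places + neps
Total = 15 + 50 + 169
Total = 234 imperfections/km

234 imperfections/km


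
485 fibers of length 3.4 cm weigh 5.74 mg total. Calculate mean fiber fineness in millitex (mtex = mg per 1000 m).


Formula: fineness (mtex) = mass (mg) / total length (km) = (mass_mg / total_length_m) * 1000
Step 1: Convert fiber length: 3.4 cm = 0.034 m
Step 2: Total fiber length = 485 * 0.034 = 16.49 m
Step 3: Linear density = 5.74 mg / 16.49 m = 0.3481 mg/m
Step 4: fineness = 0.3481 * 1000 = 348.1 mtex

348.1 mtex


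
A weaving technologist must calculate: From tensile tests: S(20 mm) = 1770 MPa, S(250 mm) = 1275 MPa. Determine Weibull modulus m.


Formula: m = ln(L1/L2) / ln(S2/S1)
Step 1: ln(L1/L2) = ln(20/250) = -2.52573
Step 2: S2/S1 = 1275/1770 = 0.72034
Step 3: ln(S2/S1) = ln(0.72034) = -0.32803
Step 4: m = -2.52573 / -0.32803 = 7.70

7.70 (Weibull m)


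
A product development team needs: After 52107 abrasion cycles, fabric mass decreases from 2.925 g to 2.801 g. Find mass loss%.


Formula: Mass loss% = ((m_before - m_after) / m_before) * 100
Step 1: Mass loss = 2.925 - 2.801 = 0.124 g
Step 2: Ratio = 0.124 / 2.925 = 0.0423932
Step 3: Mass loss% = 0.0423932 * 100 = 4.23932% ≈ 4.24%

4.24%


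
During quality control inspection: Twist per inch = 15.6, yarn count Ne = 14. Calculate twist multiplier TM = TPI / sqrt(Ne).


Formula: TM = TPI / sqrt(Ne)
Step 1: sqrt(Ne) = sqrt(14) = 3.7417
Step 2: TM = 15.6 / 3.7417 = 4.17

4.17 TM


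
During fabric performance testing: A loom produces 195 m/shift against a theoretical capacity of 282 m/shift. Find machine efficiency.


Formula: Efficiency% = (Actual output / Theoretical output) * 100
Efficiency% = (195 / 282) * 100
Efficiency% = 0.691489 * 100 = 69.1489% ≈ 69.1%

69.1%


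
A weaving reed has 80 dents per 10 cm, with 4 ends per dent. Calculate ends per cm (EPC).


Formula: EPC = (dents per 10 cm * ends per dent) / 10
Step 1: Total ends per 10 cm = 80 * 4 = 320
Step 2: EPC = 320 / 10 = 32.0 ends/cm

32.0 ends/cm


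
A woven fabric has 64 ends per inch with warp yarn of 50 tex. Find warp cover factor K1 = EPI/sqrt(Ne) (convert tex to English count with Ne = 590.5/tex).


Formula: K1 = EPI / sqrt(Ne), with Ne = 590.5 / tex_warp
Step 1: Ne = 590.5 / 50 = 11.81
Step 2: sqrt(Ne) = sqrt(11.81) = 3.4366
Step 3: K1 = 64 / 3.4366 = 18.6

18.6


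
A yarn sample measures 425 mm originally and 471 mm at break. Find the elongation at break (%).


Formula: Elongation (%) = ((L_break - L0) / L0) * 100
Step 1: Extension = 471 - 425 = 46 mm
Step 2: Elongation = (46 / 425) * 100
Step 3: Elongation = 0.108235 * 100 = 10.8235% ≈ 10.8%

10.8%


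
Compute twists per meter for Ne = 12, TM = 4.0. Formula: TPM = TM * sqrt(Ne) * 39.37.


Formula: TPM = TM * sqrt(Ne) * 39.37
Step 1: sqrt(Ne) = sqrt(12) = 3.4641
Step 2: TM * sqrt(Ne) = 4.0 * 3.4641 = 13.8564
Step 3: TPM = 13.8564 * 39.37 = 546 twists/m

546 twists/m


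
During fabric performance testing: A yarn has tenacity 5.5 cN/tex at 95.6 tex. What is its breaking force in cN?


Formula: Breaking force = Tenacity * Linear density
F = 5.5 cN/tex * 95.6 tex
F = 525.80 cN

525.80 cN


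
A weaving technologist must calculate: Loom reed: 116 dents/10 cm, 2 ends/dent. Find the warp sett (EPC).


Formula: EPC = (dents per 10 cm * ends per dent) / 10
Step 1: Total ends per 10 cm = 116 * 2 = 232
Step 2: EPC = 232 / 10 = 23.2 ends/cm

23.2 ends/cm


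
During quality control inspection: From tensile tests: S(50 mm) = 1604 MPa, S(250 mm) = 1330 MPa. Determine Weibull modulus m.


Formula: m = ln(L1/L2) / ln(S2/S1)
Step 1: ln(L1/L2) = ln(50/250) = -1.60944
Step 2: S2/S1 = 1330/1604 = 0.82918
Step 3: ln(S2/S1) = ln(0.82918) = -0.18732
Step 4: m = -1.60944 / -0.18732 = 8.59

8.59 (Weibull m)


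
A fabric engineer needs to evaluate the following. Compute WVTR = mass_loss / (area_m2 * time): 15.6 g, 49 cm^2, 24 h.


Formula: WVTR = mass_loss / (area * time)
Step 1: Convert area: 49 cm^2 = 0.0049 m^2
Step 2: WVTR = 15.6 g / (0.0049 m^2 * 24 h)
Step 3: WVTR = 15.6 / 0.1176 = 132.7 g/m^2/h

132.7 g/m^2/h


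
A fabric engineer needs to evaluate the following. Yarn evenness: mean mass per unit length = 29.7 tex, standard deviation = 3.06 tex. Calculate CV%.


Formula: CV% = (standard deviation / mean) * 100
Step 1: Ratio = 3.06 / 29.7 = 0.10303
Step 2: CV% = 0.10303 * 100 = 10.303% ≈ 10.3%

10.3%


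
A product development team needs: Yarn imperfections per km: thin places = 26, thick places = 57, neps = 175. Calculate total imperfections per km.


Formula: Total = thin places + thick places + neps
Total = 26 + 57 + 175
Total = 258 imperfections/km

258 imperfections/km


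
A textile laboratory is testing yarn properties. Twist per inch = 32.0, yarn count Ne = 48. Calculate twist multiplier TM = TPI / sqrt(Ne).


Formula: TM = TPI / sqrt(Ne)
Step 1: sqrt(Ne) = sqrt(48) = 6.9282
Step 2: TM = 32.0 / 6.9282 = 4.62

4.62 TM


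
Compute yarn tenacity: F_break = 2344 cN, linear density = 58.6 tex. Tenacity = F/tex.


Formula: Tenacity = Breaking force / Linear density
Tenacity = 2344 cN / 58.6 tex
Tenacity = 40.00 cN/tex

40.00 cN/tex


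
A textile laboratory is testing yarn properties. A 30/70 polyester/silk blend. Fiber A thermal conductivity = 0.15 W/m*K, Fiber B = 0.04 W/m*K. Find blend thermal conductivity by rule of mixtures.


Formula: Blend property = (fraction_A * property_A) + (fraction_B * property_B)
Step 1: Contribution A = 30/100 * 0.15 W/m*K = 0.045 W/m*K
Step 2: Contribution B = 70/100 * 0.04 W/m*K = 0.028 W/m*K
Step 3: Blend thermal conductivity = 0.045 + 0.028 = 0.073 W/m*K

0.073 W/m*K


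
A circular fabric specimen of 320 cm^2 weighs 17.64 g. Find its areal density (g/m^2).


Formula: GSM = mass_g / area_m2
Step 1: Convert area: 320 cm^2 = 320 / 10000 = 0.032 m^2
Step 2: GSM = 17.64 g / 0.032 m^2 = 551.3 g/m^2

551.3 g/m^2


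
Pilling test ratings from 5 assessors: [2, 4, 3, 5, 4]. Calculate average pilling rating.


Formula: Mean = sum / count
Sum = 2 + 4 + 3 + 5 + 4 = 18
Mean = 18 / 5 = 3.6

3.6


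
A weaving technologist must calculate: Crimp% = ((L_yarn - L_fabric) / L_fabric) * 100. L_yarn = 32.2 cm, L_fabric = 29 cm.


Formula: Crimp% = ((L_yarn - L_fabric) / L_fabric) * 100
Step 1: Extension = 32.2 - 29 = 3.2 cm
Step 2: Crimp% = (3.2 / 29) * 100
Step 3: Crimp% = 0.110345 * 100 = 11.0345% ≈ 11.0%

11.0%


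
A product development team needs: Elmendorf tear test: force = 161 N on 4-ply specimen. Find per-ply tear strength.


Formula: Per-ply strength = Total force / Number of plies
Per-ply = 161 N / 4
Per-ply = 40.25 N

40.25 N


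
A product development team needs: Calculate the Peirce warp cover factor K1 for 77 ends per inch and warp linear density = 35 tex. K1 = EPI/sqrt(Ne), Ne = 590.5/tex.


Formula: K1 = EPI / sqrt(Ne), with Ne = 590.5 / tex_warp
Step 1: Ne = 590.5 / 35 = 16.871
Step 2: sqrt(Ne) = sqrt(16.871) = 4.1074
Step 3: K1 = 77 / 4.1074 = 18.7

18.7


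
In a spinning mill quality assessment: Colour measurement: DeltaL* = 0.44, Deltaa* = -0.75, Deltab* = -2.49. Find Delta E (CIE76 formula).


Formula: Delta E = sqrt(dL*^2 + da*^2 + db*^2)
Step 1: dL*^2 = 0.44^2 = 0.1936
Step 2: da*^2 = (-0.75)^2 = 0.5625
Step 3: db*^2 = (-2.49)^2 = 6.2001
Step 4: Sum = 0.1936 + 0.5625 + 6.2001 = 6.9562
Step 5: Delta E = sqrt(6.9562) = 2.64

2.64 Delta E


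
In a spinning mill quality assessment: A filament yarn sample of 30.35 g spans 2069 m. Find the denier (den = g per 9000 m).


Formula: den = (mass_g / length_m) * 9000
Substituting: den = (30.35 / 2069) * 9000
Intermediate: 30.35 / 2069 = 0.01466892 g/m
den = 0.01466892 * 9000 = 132.0 denier

132.0 denier


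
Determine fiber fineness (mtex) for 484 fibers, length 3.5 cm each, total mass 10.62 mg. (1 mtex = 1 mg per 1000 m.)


Formula: fineness (mtex) = mass (mg) / total length (km) = (mass_mg / total_length_m) * 1000
Step 1: Convert fiber length: 3.5 cm = 0.035 m
Step 2: Total fiber length = 484 * 0.035 = 16.94 m
Step 3: Linear density = 10.62 mg / 16.94 m = 0.6269 mg/m
Step 4: fineness = 0.6269 * 1000 = 626.9 mtex

626.9 mtex


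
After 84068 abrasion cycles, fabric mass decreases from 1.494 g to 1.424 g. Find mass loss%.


Formula: Mass loss% = ((m_before - m_after) / m_before) * 100
Step 1: Mass loss = 1.494 - 1.424 = 0.07 g
Step 2: Ratio = 0.07 / 1.494 = 0.0468541
Step 3: Mass loss% = 0.0468541 * 100 = 4.68541% ≈ 4.69%

4.69%


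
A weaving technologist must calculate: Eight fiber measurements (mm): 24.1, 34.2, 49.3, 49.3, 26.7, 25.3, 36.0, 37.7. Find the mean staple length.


Formula: Mean = sum of lengths / count
Sum = 24.1 + 34.2 + 49.3 + 49.3 + 26.7 + 25.3 + 36.0 + 37.7
Sum = 282.6 mm
Mean = 282.6 / 8 = 35.33 mm

35.33 mm


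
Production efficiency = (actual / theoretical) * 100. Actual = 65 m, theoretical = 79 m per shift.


Formula: Efficiency% = (Actual output / Theoretical output) * 100
Efficiency% = (65 / 79) * 100
Efficiency% = 0.822785 * 100 = 82.2785% ≈ 82.3%

82.3%


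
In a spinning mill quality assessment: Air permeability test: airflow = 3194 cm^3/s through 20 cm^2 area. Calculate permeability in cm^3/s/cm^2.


Formula: Air Permeability = Airflow / Test Area
AP = 3194 cm^3/s / 20 cm^2
AP = 159.7 cm^3/s/cm^2

159.7 cm^3/s/cm^2


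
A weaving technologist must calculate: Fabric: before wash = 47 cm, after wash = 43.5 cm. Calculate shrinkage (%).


Formula: Shrinkage% = ((L_before - L_after) / L_before) * 100
Step 1: Shrinkage = 47 - 43.5 = 3.5 cm
Step 2: Shrinkage% = (3.5 / 47) * 100
Step 3: Shrinkage% = 0.074468 * 100 = 7.4468% ≈ 7.4%

7.4%


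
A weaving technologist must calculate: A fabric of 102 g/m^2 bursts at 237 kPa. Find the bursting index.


Formula: Bursting Index = Bursting Strength / Fabric GSM
BI = 237 kPa / 102 g/m^2
BI = 2.324 kPa/(g/m^2)

2.324 kPa/(g/m^2)


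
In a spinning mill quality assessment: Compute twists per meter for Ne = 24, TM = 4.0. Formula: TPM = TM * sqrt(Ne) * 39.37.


Formula: TPM = TM * sqrt(Ne) * 39.37
Step 1: sqrt(Ne) = sqrt(24) = 4.899
Step 2: TM * sqrt(Ne) = 4.0 * 4.899 = 19.596
Step 3: TPM = 19.596 * 39.37 = 771 twists/m

771 twists/m


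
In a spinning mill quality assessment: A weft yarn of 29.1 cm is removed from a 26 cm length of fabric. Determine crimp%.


Formula: Crimp% = ((L_yarn - L_fabric) / L_fabric) * 100
Step 1: Extension = 29.1 - 26 = 3.1 cm
Step 2: Crimp% = (3.1 / 26) * 100
Step 3: Crimp% = 0.119231 * 100 = 11.9231% ≈ 11.9%

11.9%


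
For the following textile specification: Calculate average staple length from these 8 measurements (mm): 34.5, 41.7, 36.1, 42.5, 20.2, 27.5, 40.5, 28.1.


Formula: Mean = sum of lengths / count
Sum = 34.5 + 41.7 + 36.1 + 42.5 + 20.2 + 27.5 + 40.5 + 28.1
Sum = 271.1 mm
Mean = 271.1 / 8 = 33.89 mm

33.89 mm


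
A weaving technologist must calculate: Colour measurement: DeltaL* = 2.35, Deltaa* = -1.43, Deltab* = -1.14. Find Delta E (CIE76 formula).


Formula: Delta E = sqrt(dL*^2 + da*^2 + db*^2)
Step 1: dL*^2 = 2.35^2 = 5.5225
Step 2: da*^2 = (-1.43)^2 = 2.0449
Step 3: db*^2 = (-1.14)^2 = 1.2996
Step 4: Sum = 5.5225 + 2.0449 + 1.2996 = 8.867
Step 5: Delta E = sqrt(8.867) = 2.98

2.98 Delta E


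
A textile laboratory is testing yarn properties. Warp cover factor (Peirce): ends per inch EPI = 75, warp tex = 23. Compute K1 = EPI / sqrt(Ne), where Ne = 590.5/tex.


Formula: K1 = EPI / sqrt(Ne), with Ne = 590.5 / tex_warp
Step 1: Ne = 590.5 / 23 = 25.674
Step 2: sqrt(Ne) = sqrt(25.674) = 5.067
Step 3: K1 = 75 / 5.067 = 14.8

14.8


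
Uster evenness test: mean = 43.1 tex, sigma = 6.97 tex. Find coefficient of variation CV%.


Formula: CV% = (standard deviation / mean) * 100
Step 1: Ratio = 6.97 / 43.1 = 0.161717
Step 2: CV% = 0.161717 * 100 = 16.1717% ≈ 16.2%

16.2%


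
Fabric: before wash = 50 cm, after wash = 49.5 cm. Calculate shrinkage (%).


Formula: Shrinkage% = ((L_before - L_after) / L_before) * 100
Step 1: Shrinkage = 50 - 49.5 = 0.5 cm
Step 2: Shrinkage% = (0.5 / 50) * 100
Step 3: Shrinkage% = 0.01 * 100 = 1.0%

1.0%


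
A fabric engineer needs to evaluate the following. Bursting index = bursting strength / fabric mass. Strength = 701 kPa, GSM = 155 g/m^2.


Formula: Bursting Index = Bursting Strength / Fabric GSM
BI = 701 kPa / 155 g/m^2
BI = 4.523 kPa/(g/m^2)

4.523 kPa/(g/m^2)


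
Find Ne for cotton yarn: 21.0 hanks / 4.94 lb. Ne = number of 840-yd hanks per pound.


Formula: Ne = hanks / mass_lb
Substituting: Ne = 21.0 / 4.94
Ne = 4.3

4.3 Ne


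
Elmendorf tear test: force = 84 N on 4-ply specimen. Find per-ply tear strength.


Formula: Per-ply strength = Total force / Number of plies
Per-ply = 84 N / 4
Per-ply = 21 N

21 N


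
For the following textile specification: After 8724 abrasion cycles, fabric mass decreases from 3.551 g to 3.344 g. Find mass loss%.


Formula: Mass loss% = ((m_before - m_after) / m_before) * 100
Step 1: Mass loss = 3.551 - 3.344 = 0.207 g
Step 2: Ratio = 0.207 / 3.551 = 0.0582934
Step 3: Mass loss% = 0.0582934 * 100 = 5.82934% ≈ 5.83%

5.83%


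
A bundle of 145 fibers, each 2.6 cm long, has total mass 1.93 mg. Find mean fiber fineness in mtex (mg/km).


Formula: fineness (mtex) = mass (mg) / total length (km) = (mass_mg / total_length_m) * 1000
Step 1: Convert fiber length: 2.6 cm = 0.026 m
Step 2: Total fiber length = 145 * 0.026 = 3.77 m
Step 3: Linear density = 1.93 mg / 3.77 m = 0.5119 mg/m
Step 4: fineness = 0.5119 * 1000 = 511.9 mtex

511.9 mtex


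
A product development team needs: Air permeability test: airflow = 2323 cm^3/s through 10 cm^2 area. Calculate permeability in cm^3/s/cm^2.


Formula: Air Permeability = Airflow / Test Area
AP = 2323 cm^3/s / 10 cm^2
AP = 232.3 cm^3/s/cm^2

232.3 cm^3/s/cm^2


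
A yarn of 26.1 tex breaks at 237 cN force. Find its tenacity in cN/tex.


Formula: Tenacity = Breaking force / Linear density
Tenacity = 237 cN / 26.1 tex
Tenacity = 9.08 cN/tex

9.08 cN/tex


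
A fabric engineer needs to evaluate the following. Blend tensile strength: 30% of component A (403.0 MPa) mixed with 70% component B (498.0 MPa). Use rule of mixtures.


Formula: Blend property = (fraction_A * property_A) + (fraction_B * property_B)
Step 1: Contribution A = 30/100 * 403.0 MPa = 120.9 MPa
Step 2: Contribution B = 70/100 * 498.0 MPa = 348.6 MPa
Step 3: Blend tensile strength = 120.9 + 348.6 = 469.5 MPa

469.5 MPa


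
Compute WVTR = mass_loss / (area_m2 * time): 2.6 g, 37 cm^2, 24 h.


Formula: WVTR = mass_loss / (area * time)
Step 1: Convert area: 37 cm^2 = 0.0037 m^2
Step 2: WVTR = 2.6 g / (0.0037 m^2 * 24 h)
Step 3: WVTR = 2.6 / 0.0888 = 29.3 g/m^2/h

29.3 g/m^2/h


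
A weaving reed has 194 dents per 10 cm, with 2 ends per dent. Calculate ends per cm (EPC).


Formula: EPC = (dents per 10 cm * ends per dent) / 10
Step 1: Total ends per 10 cm = 194 * 2 = 388
Step 2: EPC = 388 / 10 = 38.8 ends/cm

38.8 ends/cm


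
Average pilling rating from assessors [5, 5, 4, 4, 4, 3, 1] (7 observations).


Formula: Mean = sum / count
Sum = 5 + 5 + 4 + 4 + 4 + 3 + 1 = 26
Mean = 26 / 7 = 3.7

3.7


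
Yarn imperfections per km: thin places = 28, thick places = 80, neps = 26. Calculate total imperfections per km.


Formula: Total = thin places + thick places + neps
Total = 28 + 80 + 26
Total = 134 imperfections/km

134 imperfections/km


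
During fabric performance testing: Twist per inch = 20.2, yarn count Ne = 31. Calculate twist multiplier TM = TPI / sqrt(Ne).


Formula: TM = TPI / sqrt(Ne)
Step 1: sqrt(Ne) = sqrt(31) = 5.5678
Step 2: TM = 20.2 / 5.5678 = 3.63

3.63 TM


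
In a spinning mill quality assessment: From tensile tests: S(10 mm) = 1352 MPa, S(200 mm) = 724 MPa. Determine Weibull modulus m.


Formula: m = ln(L1/L2) / ln(S2/S1)
Step 1: ln(L1/L2) = ln(10/200) = -2.99573
Step 2: S2/S1 = 724/1352 = 0.5355
Step 3: ln(S2/S1) = ln(0.5355) = -0.62455
Step 4: m = -2.99573 / -0.62455 = 4.80

4.80 (Weibull m)


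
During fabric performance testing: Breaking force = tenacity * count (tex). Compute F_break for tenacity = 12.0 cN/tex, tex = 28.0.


Formula: Breaking force = Tenacity * Linear density
F = 12.0 cN/tex * 28.0 tex
F = 336.00 cN

336.00 cN


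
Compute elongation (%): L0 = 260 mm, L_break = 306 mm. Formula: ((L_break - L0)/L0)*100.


Formula: Elongation (%) = ((L_break - L0) / L0) * 100
Step 1: Extension = 306 - 260 = 46 mm
Step 2: Elongation = (46 / 260) * 100
Step 3: Elongation = 0.176923 * 100 = 17.6923% ≈ 17.7%

17.7%


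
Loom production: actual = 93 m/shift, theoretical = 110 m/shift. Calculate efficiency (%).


Formula: Efficiency% = (Actual output / Theoretical output) * 100
Efficiency% = (93 / 110) * 100
Efficiency% = 0.845455 * 100 = 84.5455% ≈ 84.5%

84.5%


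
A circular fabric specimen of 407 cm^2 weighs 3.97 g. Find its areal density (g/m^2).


Formula: GSM = mass_g / area_m2
Step 1: Convert area: 407 cm^2 = 407 / 10000 = 0.0407 m^2
Step 2: GSM = 3.97 g / 0.0407 m^2 = 97.5 g/m^2

97.5 g/m^2


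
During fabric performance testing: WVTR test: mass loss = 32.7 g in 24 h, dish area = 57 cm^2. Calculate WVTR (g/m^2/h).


Formula: WVTR = mass_loss / (area * time)
Step 1: Convert area: 57 cm^2 = 0.0057 m^2
Step 2: WVTR = 32.7 g / (0.0057 m^2 * 24 h)
Step 3: WVTR = 32.7 / 0.1368 = 239.0 g/m^2/h

239.0 g/m^2/h


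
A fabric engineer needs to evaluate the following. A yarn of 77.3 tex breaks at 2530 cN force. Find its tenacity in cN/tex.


Formula: Tenacity = Breaking force / Linear density
Tenacity = 2530 cN / 77.3 tex
Tenacity = 32.73 cN/tex

32.73 cN/tex


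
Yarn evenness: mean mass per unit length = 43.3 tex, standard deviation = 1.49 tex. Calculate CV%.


Formula: CV% = (standard deviation / mean) * 100
Step 1: Ratio = 1.49 / 43.3 = 0.034411
Step 2: CV% = 0.034411 * 100 = 3.4411% ≈ 3.4%

3.4%
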